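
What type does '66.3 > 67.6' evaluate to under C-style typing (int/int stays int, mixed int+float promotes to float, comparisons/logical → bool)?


Operand types: float > float
Rule: comparison yields bool
Result type: bool


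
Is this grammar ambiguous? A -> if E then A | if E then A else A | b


dangling else: 'if E then if E then b else b' parses two ways
Ambiguous


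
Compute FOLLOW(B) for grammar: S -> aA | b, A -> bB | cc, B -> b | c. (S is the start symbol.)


$ ∈ FOLLOW(S). For each A -> αBβ: add FIRST(β)\{ε} to FOLLOW(B); if β nullable, add FOLLOW(A).
FOLLOW(B) = {$}


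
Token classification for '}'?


Pattern: delimiter/punctuation
Type: PUNCTUATION


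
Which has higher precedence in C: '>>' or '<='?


'>>' is shift (level 8); '<=' is relational (level 7)
Higher level binds tighter
'>>' has higher precedence than '<='


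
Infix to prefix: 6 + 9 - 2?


left-to-right (same/higher precedence on left): tree is (- (+ 6 9) 2)
Prefix: - + 6 9 2


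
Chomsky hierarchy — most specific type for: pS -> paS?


LHS has context (more than one symbol) and |LHS| ≤ |RHS|
Classification: Type 1 (Context-Sensitive)


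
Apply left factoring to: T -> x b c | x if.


Common prefix: 'x'
Factored: T -> x T', T' -> b c | if


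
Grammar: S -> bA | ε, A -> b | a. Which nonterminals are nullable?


A nonterminal is nullable iff some alternative derives ε (directly, or every symbol in it is nullable)
Nullable: {S}


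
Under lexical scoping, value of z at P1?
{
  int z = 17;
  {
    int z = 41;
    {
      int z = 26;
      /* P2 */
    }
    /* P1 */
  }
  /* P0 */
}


z declared in the same block as P1
z = 41


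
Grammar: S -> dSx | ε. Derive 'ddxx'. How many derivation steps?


Derivation: S => dSx => ddSxx => ddxx
Steps: 3


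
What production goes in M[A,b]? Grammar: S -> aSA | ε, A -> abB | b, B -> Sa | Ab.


For [A, b]: 'b' ∈ FIRST(b)
Entry: A -> b


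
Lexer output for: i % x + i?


Scan left to right, longest-match per lexeme
Tokens: ID(i), OP(%), ID(x), OP(+), ID(i)


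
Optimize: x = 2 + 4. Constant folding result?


2 + 4 = 6 at compile time
Optimized: x = 6


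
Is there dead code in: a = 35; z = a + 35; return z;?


a is read by z's definition; z is returned
No dead code


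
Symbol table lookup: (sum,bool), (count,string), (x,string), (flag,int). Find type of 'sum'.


Lookup 'sum' → type bool


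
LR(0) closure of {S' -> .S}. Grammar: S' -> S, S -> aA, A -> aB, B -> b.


Start: S' -> .S
For each item with dot before a nonterminal B, add B -> .γ for every B-production
Closure: [S' -> .S, S -> .aA]


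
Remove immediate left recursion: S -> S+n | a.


Left-recursive alternatives: S+n; non-recursive: a
Introduce S': S -> aS', S' -> +nS' | ε


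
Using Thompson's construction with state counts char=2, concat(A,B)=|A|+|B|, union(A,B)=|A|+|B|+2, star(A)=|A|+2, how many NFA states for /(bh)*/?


Syntax tree has 2 char leaf(s), 0 union(s), 1 star(s)
chars contribute 2×2 = 4; each union adds +2; each star adds +2
Total: 4 + 0 + 2 = 6 states


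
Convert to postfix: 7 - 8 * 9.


* has higher precedence, evaluate 8*9 first
Postfix: 7 8 9 * -


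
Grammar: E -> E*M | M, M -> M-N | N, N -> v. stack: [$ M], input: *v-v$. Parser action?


lookahead ∉ {-} so M won't extend; reduce E -> M
Action: reduce (E -> M)


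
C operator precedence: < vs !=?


'<' is relational (level 7); '!=' is equality (level 6)
Higher level binds tighter
'<' has higher precedence than '!='


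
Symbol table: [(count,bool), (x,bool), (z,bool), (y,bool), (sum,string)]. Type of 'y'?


Lookup 'y' → type bool


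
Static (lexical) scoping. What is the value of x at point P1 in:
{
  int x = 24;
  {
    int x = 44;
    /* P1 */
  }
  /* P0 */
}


x declared in the same block as P1
x = 44


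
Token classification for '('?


Pattern: delimiter/punctuation
Type: PUNCTUATION


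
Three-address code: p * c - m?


Break into single-operator statements:
t1 = p * c
t2 = t1 - m


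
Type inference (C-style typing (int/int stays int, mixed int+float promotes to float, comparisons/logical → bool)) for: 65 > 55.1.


Operand types: int > float
Rule: comparison yields bool
Result type: bool


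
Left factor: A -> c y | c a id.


Common prefix: 'c'
Factored: A -> c A', A' -> y | a id


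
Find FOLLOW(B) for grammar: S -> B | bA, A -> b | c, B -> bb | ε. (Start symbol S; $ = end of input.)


$ ∈ FOLLOW(S). For each A -> αBβ: add FIRST(β)\{ε} to FOLLOW(B); if β nullable, add FOLLOW(A).
FOLLOW(B) = {$}


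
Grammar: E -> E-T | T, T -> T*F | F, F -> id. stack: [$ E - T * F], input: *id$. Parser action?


handle 'T*F' on top
Action: reduce (T -> T*F)


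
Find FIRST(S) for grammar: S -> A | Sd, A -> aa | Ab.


Per alternative of S: FIRST(A) = {a}; FIRST(Sd) = {a}
FIRST(S) = {a}


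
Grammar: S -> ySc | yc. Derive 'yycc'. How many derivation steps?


Derivation: S => ySc => yycc
Steps: 2


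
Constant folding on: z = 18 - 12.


18 - 12 = 6 at compile time
Optimized: z = 6


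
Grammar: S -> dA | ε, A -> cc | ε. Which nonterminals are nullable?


A nonterminal is nullable iff some alternative derives ε (directly, or every symbol in it is nullable)
Nullable: {A, S}


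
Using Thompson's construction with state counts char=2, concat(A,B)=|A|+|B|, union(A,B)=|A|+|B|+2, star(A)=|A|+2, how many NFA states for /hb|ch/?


Syntax tree has 4 char leaf(s), 1 union(s), 0 star(s)
chars contribute 4×2 = 8; each union adds +2; each star adds +2
Total: 8 + 2 + 0 = 10 states


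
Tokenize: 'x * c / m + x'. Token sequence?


Scan left to right, longest-match per lexeme
Tokens: ID(x), OP(*), ID(c), OP(/), ID(m), OP(+), ID(x)


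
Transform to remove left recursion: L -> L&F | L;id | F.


Left-recursive alternatives: L&F, L;id; non-recursive: F
Introduce L': L -> FL', L' -> &FL' | ;idL' | ε


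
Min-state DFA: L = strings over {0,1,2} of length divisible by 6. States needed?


Track length mod 6: states 0..5, accept at 0
Minimal DFA: 6 states


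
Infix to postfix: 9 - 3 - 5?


Left to right (same or higher precedence on left)
Postfix: 9 3 - 5 -


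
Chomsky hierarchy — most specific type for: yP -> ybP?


LHS has context (more than one symbol) and |LHS| ≤ |RHS|
Classification: Type 1 (Context-Sensitive)


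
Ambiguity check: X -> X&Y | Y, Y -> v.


precedence layered via separate nonterminal Y: deterministic
Unambiguous


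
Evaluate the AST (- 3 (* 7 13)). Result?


Evaluate inner: (* 7 13) = 91
Evaluate root: (- 3 91) = -88
Result: -88


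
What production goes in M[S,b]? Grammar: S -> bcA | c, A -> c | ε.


For [S, b]: 'b' ∈ FIRST(bcA)
Entry: S -> bcA


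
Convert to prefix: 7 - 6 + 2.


left-to-right (same/higher precedence on left): tree is (+ (- 7 6) 2)
Prefix: + - 7 6 2


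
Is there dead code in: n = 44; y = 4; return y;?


n is assigned but never read
Dead: 'n = 44'


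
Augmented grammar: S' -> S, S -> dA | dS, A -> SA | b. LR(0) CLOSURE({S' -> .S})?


Start: S' -> .S
For each item with dot before a nonterminal B, add B -> .γ for every B-production
Closure: [S' -> .S, S -> .dA, S -> .dS]


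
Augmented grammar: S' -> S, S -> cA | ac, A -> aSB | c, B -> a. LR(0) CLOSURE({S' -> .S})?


Start: S' -> .S
For each item with dot before a nonterminal B, add B -> .γ for every B-production
Closure: [S' -> .S, S -> .cA, S -> .ac]


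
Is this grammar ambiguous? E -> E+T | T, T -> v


precedence layered via separate nonterminal T: deterministic
Unambiguous


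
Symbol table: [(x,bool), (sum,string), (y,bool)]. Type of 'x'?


Lookup 'x' → type bool


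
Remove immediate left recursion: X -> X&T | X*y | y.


Left-recursive alternatives: X&T, X*y; non-recursive: y
Introduce X': X -> yX', X' -> &TX' | *yX' | ε


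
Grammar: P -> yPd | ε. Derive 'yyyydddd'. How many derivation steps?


Derivation: P => yPd => yyPdd => yyyPddd => yyyyPdddd => yyyydddd
Steps: 5


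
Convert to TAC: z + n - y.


Break into single-operator statements:
t1 = z + n
t2 = t1 - y


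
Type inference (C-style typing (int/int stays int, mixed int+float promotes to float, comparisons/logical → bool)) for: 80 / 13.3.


Operand types: int / float
Rule: mixed int/float promotes to float; int/int stays int
Result type: float


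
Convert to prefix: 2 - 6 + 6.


left-to-right (same/higher precedence on left): tree is (+ (- 2 6) 6)
Prefix: + - 2 6 6


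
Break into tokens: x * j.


Scan left to right, longest-match per lexeme
Tokens: ID(x), OP(*), ID(j)


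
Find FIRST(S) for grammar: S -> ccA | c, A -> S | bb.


Per alternative of S: FIRST(ccA) = {c}; FIRST(c) = {c}
FIRST(S) = {c}


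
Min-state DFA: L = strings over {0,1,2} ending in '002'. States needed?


Track the longest suffix of input matching a prefix of '002': 4 classes (prefixes of length 0..3)
Minimal DFA: 4 states


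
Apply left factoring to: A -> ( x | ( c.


Common prefix: '('
Factored: A -> ( A', A' -> x | c


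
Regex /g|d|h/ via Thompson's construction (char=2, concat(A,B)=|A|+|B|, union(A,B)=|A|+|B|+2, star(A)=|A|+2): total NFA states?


Syntax tree has 3 char leaf(s), 2 union(s), 0 star(s)
chars contribute 3×2 = 6; each union adds +2; each star adds +2
Total: 6 + 4 + 0 = 10 states


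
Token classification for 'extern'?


Pattern: reserved word
Type: KEYWORD


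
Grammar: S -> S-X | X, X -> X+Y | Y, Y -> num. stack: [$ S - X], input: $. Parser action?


handle 'S-X' on top; lookahead ∈ FOLLOW(S) = {-, $}
Action: reduce (S -> S-X)


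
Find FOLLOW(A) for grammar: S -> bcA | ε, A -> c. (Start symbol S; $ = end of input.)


$ ∈ FOLLOW(S). For each A -> αBβ: add FIRST(β)\{ε} to FOLLOW(B); if β nullable, add FOLLOW(A).
FOLLOW(A) = {$}


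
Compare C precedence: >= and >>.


'>>' is shift (level 8); '>=' is relational (level 7)
Higher level binds tighter
'>>' has higher precedence than '>='


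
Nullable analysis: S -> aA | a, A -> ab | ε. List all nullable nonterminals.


A nonterminal is nullable iff some alternative derives ε (directly, or every symbol in it is nullable)
Nullable: {A}


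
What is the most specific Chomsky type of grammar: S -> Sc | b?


Left-linear: every RHS is a terminal or one nonterminal followed by a terminal
Classification: Type 3 (Regular)


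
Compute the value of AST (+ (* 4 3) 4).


Evaluate inner: (* 4 3) = 12
Evaluate root: (+ 12 4) = 16
Result: 16


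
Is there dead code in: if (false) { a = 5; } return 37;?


condition is constant false, so the whole block is unreachable
Dead: 'if (false) { a = 5; }'


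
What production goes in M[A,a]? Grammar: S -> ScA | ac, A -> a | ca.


For [A, a]: 'a' ∈ FIRST(a)
Entry: A -> a


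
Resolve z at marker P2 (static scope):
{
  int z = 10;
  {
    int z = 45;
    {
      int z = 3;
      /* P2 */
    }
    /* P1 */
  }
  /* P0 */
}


z declared in the same block as P2
z = 3


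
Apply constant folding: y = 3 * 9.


3 * 9 = 27 at compile time
Optimized: y = 27


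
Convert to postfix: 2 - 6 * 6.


* has higher precedence, evaluate 6*6 first
Postfix: 2 6 6 * -


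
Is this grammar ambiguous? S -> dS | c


right-linear, alternatives start with distinct terminals 'd' vs 'c': unique leftmost derivation
Unambiguous


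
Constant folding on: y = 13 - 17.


13 - 17 = -4 at compile time
Optimized: y = -4


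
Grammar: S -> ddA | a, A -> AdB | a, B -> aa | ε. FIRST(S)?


Per alternative of S: FIRST(ddA) = {d}; FIRST(a) = {a}
FIRST(S) = {a, d}


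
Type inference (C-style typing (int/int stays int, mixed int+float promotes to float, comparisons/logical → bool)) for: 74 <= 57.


Operand types: int <= int
Rule: comparison yields bool
Result type: bool


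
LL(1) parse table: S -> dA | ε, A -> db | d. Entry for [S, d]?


For [S, d]: 'd' ∈ FIRST(dA)
Entry: S -> dA


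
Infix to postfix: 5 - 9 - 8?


Left to right (same or higher precedence on left)
Postfix: 5 9 - 8 -


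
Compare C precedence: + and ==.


'+' is additive (level 9); '==' is equality (level 6)
Higher level binds tighter
'+' has higher precedence than '=='


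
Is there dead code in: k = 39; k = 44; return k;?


first assignment to k is overwritten before any read
Dead: 'k = 39'


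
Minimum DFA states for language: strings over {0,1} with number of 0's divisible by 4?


Track (count of 0) mod 4: states 0..3, accept at 0
Minimal DFA: 4 states


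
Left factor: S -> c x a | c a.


Common prefix: 'c'
Factored: S -> c S', S' -> x a | a


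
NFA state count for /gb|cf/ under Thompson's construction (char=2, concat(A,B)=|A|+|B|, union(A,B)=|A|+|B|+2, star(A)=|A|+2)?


Syntax tree has 4 char leaf(s), 1 union(s), 0 star(s)
chars contribute 4×2 = 8; each union adds +2; each star adds +2
Total: 8 + 2 + 0 = 10 states


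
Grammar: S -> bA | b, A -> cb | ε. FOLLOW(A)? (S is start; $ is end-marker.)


$ ∈ FOLLOW(S). For each A -> αBβ: add FIRST(β)\{ε} to FOLLOW(B); if β nullable, add FOLLOW(A).
FOLLOW(A) = {$}


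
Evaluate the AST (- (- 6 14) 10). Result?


Evaluate inner: (- 6 14) = -8
Evaluate root: (- -8 10) = -18
Result: -18


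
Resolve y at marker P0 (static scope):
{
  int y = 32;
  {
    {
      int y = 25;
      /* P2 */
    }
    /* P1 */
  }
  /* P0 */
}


y declared in the same block as P0
y = 32


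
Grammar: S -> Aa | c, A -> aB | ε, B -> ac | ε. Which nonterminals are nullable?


A nonterminal is nullable iff some alternative derives ε (directly, or every symbol in it is nullable)
Nullable: {A, B}


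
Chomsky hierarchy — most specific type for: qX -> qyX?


LHS has context (more than one symbol) and |LHS| ≤ |RHS|
Classification: Type 1 (Context-Sensitive)


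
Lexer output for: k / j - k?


Scan left to right, longest-match per lexeme
Tokens: ID(k), OP(/), ID(j), OP(-), ID(k)


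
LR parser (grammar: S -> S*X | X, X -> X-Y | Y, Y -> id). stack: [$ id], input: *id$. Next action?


'id' on top is the handle for Y -> id
Action: reduce (Y -> id)


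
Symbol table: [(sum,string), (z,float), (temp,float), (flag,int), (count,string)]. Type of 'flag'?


Lookup 'flag' → type int


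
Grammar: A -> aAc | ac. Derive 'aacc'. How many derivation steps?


Derivation: A => aAc => aacc
Steps: 2


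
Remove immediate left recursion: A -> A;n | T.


Left-recursive alternatives: A;n; non-recursive: T
Introduce A': A -> TA', A' -> ;nA' | ε


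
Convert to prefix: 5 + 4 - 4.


left-to-right (same/higher precedence on left): tree is (- (+ 5 4) 4)
Prefix: - + 5 4 4


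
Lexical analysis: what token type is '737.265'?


Pattern: digits with a decimal point
Type: FLOAT_LITERAL


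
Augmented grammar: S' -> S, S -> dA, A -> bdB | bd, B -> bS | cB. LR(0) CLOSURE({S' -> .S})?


Start: S' -> .S
For each item with dot before a nonterminal B, add B -> .γ for every B-production
Closure: [S' -> .S, S -> .dA]


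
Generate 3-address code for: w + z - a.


Break into single-operator statements:
t1 = w + z
t2 = t1 - a


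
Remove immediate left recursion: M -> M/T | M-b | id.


Left-recursive alternatives: M/T, M-b; non-recursive: id
Introduce M': M -> idM', M' -> /TM' | -bM' | ε


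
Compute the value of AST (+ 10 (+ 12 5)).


Evaluate inner: (+ 12 5) = 17
Evaluate root: (+ 10 17) = 27
Result: 27


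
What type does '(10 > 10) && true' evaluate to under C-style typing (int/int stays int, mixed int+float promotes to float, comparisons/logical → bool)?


Operand types: bool && bool
Rule: logical operators take bool operands and yield bool
Result type: bool


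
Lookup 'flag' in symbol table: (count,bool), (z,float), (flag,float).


Lookup 'flag' → type float


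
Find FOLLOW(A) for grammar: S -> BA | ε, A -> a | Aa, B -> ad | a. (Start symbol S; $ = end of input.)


$ ∈ FOLLOW(S). For each A -> αBβ: add FIRST(β)\{ε} to FOLLOW(B); if β nullable, add FOLLOW(A).
FOLLOW(A) = {$, a}


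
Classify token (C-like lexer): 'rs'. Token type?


Pattern: letter/underscore followed by alphanumerics, not a keyword
Type: IDENTIFIER


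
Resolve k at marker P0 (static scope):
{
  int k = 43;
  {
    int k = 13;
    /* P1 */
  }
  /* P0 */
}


k declared in the same block as P0
k = 43


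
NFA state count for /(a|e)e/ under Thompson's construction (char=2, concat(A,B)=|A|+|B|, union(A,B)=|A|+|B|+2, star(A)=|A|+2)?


Syntax tree has 3 char leaf(s), 1 union(s), 0 star(s)
chars contribute 3×2 = 6; each union adds +2; each star adds +2
Total: 6 + 2 + 0 = 8 states


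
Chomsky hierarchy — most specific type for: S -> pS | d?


Right-linear: every RHS is a terminal or a terminal followed by one nonterminal
Classification: Type 3 (Regular)


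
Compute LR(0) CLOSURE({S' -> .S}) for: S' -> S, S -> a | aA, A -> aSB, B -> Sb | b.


Start: S' -> .S
For each item with dot before a nonterminal B, add B -> .γ for every B-production
Closure: [S' -> .S, S -> .a, S -> .aA]


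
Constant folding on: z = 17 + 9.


17 + 9 = 26 at compile time
Optimized: z = 26


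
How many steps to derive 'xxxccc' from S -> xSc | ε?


Derivation: S => xSc => xxScc => xxxSccc => xxxccc
Steps: 4


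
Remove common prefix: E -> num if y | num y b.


Common prefix: 'num'
Factored: E -> num E', E' -> if y | y b


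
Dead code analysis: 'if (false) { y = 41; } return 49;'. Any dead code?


condition is constant false, so the whole block is unreachable
Dead: 'if (false) { y = 41; }'


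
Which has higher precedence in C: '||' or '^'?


'^' is bitwise XOR (level 4); '||' is logical OR (level 1)
Higher level binds tighter
'^' has higher precedence than '||'


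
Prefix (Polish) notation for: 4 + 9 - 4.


left-to-right (same/higher precedence on left): tree is (- (+ 4 9) 4)
Prefix: - + 4 9 4


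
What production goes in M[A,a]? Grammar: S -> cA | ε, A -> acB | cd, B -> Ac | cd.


For [A, a]: 'a' ∈ FIRST(acB)
Entry: A -> acB


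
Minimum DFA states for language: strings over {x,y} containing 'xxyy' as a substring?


KMP-style automaton: 4 progress states + 1 absorbing accept = 5
Minimal DFA: 5 states


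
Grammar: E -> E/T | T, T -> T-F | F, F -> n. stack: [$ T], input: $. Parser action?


lookahead ∉ {-} so T won't extend; reduce E -> T
Action: reduce (E -> T)


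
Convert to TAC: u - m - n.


Break into single-operator statements:
t1 = u - m
t2 = t1 - n


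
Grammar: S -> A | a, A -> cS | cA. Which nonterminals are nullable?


A nonterminal is nullable iff some alternative derives ε (directly, or every symbol in it is nullable)
Nullable: {}


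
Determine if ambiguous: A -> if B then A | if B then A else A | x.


dangling else: 'if B then if B then x else x' parses two ways
Ambiguous


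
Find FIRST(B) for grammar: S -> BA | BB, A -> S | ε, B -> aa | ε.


Per alternative of B: FIRST(aa) = {a}; FIRST(ε) = {ε}
FIRST(B) = {a, ε}


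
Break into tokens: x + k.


Scan left to right, longest-match per lexeme
Tokens: ID(x), OP(+), ID(k)


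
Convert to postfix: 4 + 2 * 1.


* has higher precedence, evaluate 2*1 first
Postfix: 4 2 1 * +


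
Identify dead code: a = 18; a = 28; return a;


first assignment to a is overwritten before any read
Dead: 'a = 18'


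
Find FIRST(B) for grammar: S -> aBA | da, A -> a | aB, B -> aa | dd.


Per alternative of B: FIRST(aa) = {a}; FIRST(dd) = {d}
FIRST(B) = {a, d}


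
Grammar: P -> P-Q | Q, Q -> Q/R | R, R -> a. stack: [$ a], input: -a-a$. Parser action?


'a' on top is the handle for R -> a
Action: reduce (R -> a)


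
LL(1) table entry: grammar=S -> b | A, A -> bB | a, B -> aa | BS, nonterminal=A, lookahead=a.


For [A, a]: 'a' ∈ FIRST(a)
Entry: A -> a


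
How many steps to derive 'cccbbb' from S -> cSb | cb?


Derivation: S => cSb => ccSbb => cccbbb
Steps: 3


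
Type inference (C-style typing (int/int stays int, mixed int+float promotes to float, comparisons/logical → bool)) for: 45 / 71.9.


Operand types: int / float
Rule: mixed int/float promotes to float; int/int stays int
Result type: float


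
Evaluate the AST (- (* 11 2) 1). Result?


Evaluate inner: (* 11 2) = 22
Evaluate root: (- 22 1) = 21
Result: 21


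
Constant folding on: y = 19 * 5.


19 * 5 = 95 at compile time
Optimized: y = 95


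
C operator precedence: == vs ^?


'==' is equality (level 6); '^' is bitwise XOR (level 4)
Higher level binds tighter
'==' has higher precedence than '^'


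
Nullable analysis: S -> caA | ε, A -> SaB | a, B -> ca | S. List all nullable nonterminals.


A nonterminal is nullable iff some alternative derives ε (directly, or every symbol in it is nullable)
Nullable: {B, S}


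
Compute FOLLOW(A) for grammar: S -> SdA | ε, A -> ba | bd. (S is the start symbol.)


$ ∈ FOLLOW(S). For each A -> αBβ: add FIRST(β)\{ε} to FOLLOW(B); if β nullable, add FOLLOW(A).
FOLLOW(A) = {$, d}


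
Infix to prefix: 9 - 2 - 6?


left-to-right (same/higher precedence on left): tree is (- (- 9 2) 6)
Prefix: - - 9 2 6


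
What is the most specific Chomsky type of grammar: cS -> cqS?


LHS has context (more than one symbol) and |LHS| ≤ |RHS|
Classification: Type 1 (Context-Sensitive)


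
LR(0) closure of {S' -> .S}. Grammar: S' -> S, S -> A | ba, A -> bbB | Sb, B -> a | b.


Start: S' -> .S
For each item with dot before a nonterminal B, add B -> .γ for every B-production
Closure: [S' -> .S, S -> .A, S -> .ba, A -> .bbB, A -> .Sb]


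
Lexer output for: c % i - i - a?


Scan left to right, longest-match per lexeme
Tokens: ID(c), OP(%), ID(i), OP(-), ID(i), OP(-), ID(a)


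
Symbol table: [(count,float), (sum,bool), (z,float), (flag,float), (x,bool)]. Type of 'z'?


Lookup 'z' → type float


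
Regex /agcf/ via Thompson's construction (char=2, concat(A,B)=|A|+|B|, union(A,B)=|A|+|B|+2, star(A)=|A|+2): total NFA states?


Syntax tree has 4 char leaf(s), 0 union(s), 0 star(s)
chars contribute 4×2 = 8; each union adds +2; each star adds +2
Total: 8 + 0 + 0 = 8 states


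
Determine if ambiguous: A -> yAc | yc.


balanced y^n…c^n: each string has a unique parse
Unambiguous


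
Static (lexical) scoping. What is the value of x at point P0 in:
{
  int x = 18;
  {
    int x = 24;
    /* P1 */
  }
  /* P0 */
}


x declared in the same block as P0
x = 18


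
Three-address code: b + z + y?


Break into single-operator statements:
t1 = b + z
t2 = t1 + y


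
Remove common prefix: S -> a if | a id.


Common prefix: 'a'
Factored: S -> a S', S' -> if | id


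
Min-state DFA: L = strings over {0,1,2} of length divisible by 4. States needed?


Track length mod 4: states 0..3, accept at 0
Minimal DFA: 4 states


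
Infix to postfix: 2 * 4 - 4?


Left to right (same or higher precedence on left)
Postfix: 2 4 * 4 -


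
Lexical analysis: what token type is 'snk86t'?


Pattern: letter/underscore followed by alphanumerics, not a keyword
Type: IDENTIFIER


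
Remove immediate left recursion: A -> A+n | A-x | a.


Left-recursive alternatives: A+n, A-x; non-recursive: a
Introduce A': A -> aA', A' -> +nA' | -xA' | ε


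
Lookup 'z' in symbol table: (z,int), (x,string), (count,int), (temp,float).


Lookup 'z' → type int


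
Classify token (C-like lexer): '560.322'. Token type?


Pattern: digits with a decimal point
Type: FLOAT_LITERAL


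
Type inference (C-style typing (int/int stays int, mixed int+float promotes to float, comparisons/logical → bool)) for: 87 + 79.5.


Operand types: int + float
Rule: mixed int/float promotes to float; int/int stays int
Result type: float


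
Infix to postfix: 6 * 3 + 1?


Left to right (same or higher precedence on left)
Postfix: 6 3 * 1 +


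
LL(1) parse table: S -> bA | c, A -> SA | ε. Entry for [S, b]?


For [S, b]: 'b' ∈ FIRST(bA)
Entry: S -> bA


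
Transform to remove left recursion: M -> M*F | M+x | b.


Left-recursive alternatives: M*F, M+x; non-recursive: b
Introduce M': M -> bM', M' -> *FM' | +xM' | ε


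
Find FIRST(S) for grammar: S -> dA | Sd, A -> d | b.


Per alternative of S: FIRST(dA) = {d}; FIRST(Sd) = {d}
FIRST(S) = {d}


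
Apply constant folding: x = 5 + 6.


5 + 6 = 11 at compile time
Optimized: x = 11


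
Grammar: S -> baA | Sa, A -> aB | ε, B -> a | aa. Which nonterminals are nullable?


A nonterminal is nullable iff some alternative derives ε (directly, or every symbol in it is nullable)
Nullable: {A}


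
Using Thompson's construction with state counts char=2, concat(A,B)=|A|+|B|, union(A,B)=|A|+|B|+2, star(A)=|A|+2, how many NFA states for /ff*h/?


Syntax tree has 3 char leaf(s), 0 union(s), 1 star(s)
chars contribute 3×2 = 6; each union adds +2; each star adds +2
Total: 6 + 0 + 2 = 8 states


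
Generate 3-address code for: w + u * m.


Break into single-operator statements:
t1 = u * m
t2 = w + t1


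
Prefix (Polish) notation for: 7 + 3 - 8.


left-to-right (same/higher precedence on left): tree is (- (+ 7 3) 8)
Prefix: - + 7 3 8


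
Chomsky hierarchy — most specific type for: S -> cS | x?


Right-linear: every RHS is a terminal or a terminal followed by one nonterminal
Classification: Type 3 (Regular)


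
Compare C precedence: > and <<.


'<<' is shift (level 8); '>' is relational (level 7)
Higher level binds tighter
'<<' has higher precedence than '>'


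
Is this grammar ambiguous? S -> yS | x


right-linear, alternatives start with distinct terminals 'y' vs 'x': unique leftmost derivation
Unambiguous


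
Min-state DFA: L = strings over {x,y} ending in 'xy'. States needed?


Track the longest suffix of input matching a prefix of 'xy': 3 classes (prefixes of length 0..2)
Minimal DFA: 3 states


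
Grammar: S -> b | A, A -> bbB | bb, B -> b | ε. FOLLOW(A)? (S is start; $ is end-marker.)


$ ∈ FOLLOW(S). For each A -> αBβ: add FIRST(β)\{ε} to FOLLOW(B); if β nullable, add FOLLOW(A).
FOLLOW(A) = {$}


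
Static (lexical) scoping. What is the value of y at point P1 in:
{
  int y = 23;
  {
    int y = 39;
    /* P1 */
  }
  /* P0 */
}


y declared in the same block as P1
y = 39


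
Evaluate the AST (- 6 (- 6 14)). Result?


Evaluate inner: (- 6 14) = -8
Evaluate root: (- 6 -8) = 14
Result: 14


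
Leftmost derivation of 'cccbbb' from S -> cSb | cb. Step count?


Derivation: S => cSb => ccSbb => cccbbb
Steps: 3


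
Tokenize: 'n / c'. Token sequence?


Scan left to right, longest-match per lexeme
Tokens: ID(n), OP(/), ID(c)


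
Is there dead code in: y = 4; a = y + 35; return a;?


y is read by a's definition; a is returned
No dead code


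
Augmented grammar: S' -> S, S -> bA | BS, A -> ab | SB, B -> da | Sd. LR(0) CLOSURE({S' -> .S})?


Start: S' -> .S
For each item with dot before a nonterminal B, add B -> .γ for every B-production
Closure: [S' -> .S, S -> .bA, S -> .BS, B -> .da, B -> .Sd]


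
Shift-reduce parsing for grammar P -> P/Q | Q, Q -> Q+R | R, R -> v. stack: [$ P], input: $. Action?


start symbol P on stack, input exhausted
Action: accept


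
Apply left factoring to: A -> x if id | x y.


Common prefix: 'x'
Factored: A -> x A', A' -> if id | y


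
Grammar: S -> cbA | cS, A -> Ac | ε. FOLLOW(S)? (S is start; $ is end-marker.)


$ ∈ FOLLOW(S). For each A -> αBβ: add FIRST(β)\{ε} to FOLLOW(B); if β nullable, add FOLLOW(A).
FOLLOW(S) = {$}


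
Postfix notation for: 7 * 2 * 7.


Left to right (same or higher precedence on left)
Postfix: 7 2 * 7 *


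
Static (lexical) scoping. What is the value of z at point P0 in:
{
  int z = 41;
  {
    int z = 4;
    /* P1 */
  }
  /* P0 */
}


z declared in the same block as P0
z = 41


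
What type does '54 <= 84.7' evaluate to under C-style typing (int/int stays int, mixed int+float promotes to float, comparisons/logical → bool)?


Operand types: int <= float
Rule: comparison yields bool
Result type: bool


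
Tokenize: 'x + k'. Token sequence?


Scan left to right, longest-match per lexeme
Tokens: ID(x), OP(+), ID(k)


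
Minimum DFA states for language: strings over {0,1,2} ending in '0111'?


Track the longest suffix of input matching a prefix of '0111': 5 classes (prefixes of length 0..4)
Minimal DFA: 5 states


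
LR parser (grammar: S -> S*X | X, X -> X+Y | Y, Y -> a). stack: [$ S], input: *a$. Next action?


shift '*' to continue S -> S*X
Action: shift


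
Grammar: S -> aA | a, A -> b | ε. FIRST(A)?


Per alternative of A: FIRST(b) = {b}; FIRST(ε) = {ε}
FIRST(A) = {b, ε}


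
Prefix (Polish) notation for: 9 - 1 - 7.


left-to-right (same/higher precedence on left): tree is (- (- 9 1) 7)
Prefix: - - 9 1 7


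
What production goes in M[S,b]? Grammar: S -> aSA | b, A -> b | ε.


For [S, b]: 'b' ∈ FIRST(b)
Entry: S -> b


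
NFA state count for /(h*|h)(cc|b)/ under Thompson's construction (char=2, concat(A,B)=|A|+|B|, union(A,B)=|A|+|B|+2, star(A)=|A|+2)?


Syntax tree has 5 char leaf(s), 2 union(s), 1 star(s)
chars contribute 5×2 = 10; each union adds +2; each star adds +2
Total: 10 + 4 + 2 = 16 states


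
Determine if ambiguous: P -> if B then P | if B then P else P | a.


dangling else: 'if B then if B then a else a' parses two ways
Ambiguous


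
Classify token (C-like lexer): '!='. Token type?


Pattern: operator symbol
Type: OPERATOR


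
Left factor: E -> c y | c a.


Common prefix: 'c'
Factored: E -> c E', E' -> y | a


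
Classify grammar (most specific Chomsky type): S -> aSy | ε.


Single nonterminal LHS, but a^n y^n is not regular
Classification: Type 2 (Context-Free)


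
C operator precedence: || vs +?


'+' is additive (level 9); '||' is logical OR (level 1)
Higher level binds tighter
'+' has higher precedence than '||'


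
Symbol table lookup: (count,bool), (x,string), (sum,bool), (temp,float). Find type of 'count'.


Lookup 'count' → type bool


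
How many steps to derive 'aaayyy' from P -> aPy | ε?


Derivation: P => aPy => aaPyy => aaaPyyy => aaayyy
Steps: 4


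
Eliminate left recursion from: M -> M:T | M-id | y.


Left-recursive alternatives: M:T, M-id; non-recursive: y
Introduce M': M -> yM', M' -> :TM' | -idM' | ε


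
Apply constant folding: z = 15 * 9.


15 * 9 = 135 at compile time
Optimized: z = 135


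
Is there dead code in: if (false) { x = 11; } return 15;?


condition is constant false, so the whole block is unreachable
Dead: 'if (false) { x = 11; }'


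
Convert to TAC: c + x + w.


Break into single-operator statements:
t1 = c + x
t2 = t1 + w


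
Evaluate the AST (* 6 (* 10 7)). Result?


Evaluate inner: (* 10 7) = 70
Evaluate root: (* 6 70) = 420
Result: 420


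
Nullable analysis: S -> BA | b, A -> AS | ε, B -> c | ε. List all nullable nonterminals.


A nonterminal is nullable iff some alternative derives ε (directly, or every symbol in it is nullable)
Nullable: {A, B, S}


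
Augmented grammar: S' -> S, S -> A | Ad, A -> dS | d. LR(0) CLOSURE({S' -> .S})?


Start: S' -> .S
For each item with dot before a nonterminal B, add B -> .γ for every B-production
Closure: [S' -> .S, S -> .A, S -> .Ad, A -> .dS, A -> .d]


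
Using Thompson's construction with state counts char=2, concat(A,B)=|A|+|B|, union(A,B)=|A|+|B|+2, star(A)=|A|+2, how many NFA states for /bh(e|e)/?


Syntax tree has 4 char leaf(s), 1 union(s), 0 star(s)
chars contribute 4×2 = 8; each union adds +2; each star adds +2
Total: 8 + 2 + 0 = 10 states


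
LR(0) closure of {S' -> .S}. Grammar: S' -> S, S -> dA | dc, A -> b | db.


Start: S' -> .S
For each item with dot before a nonterminal B, add B -> .γ for every B-production
Closure: [S' -> .S, S -> .dA, S -> .dc]


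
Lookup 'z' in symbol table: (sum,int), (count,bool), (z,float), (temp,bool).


Lookup 'z' → type float


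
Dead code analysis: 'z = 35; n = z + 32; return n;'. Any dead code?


z is read by n's definition; n is returned
No dead code


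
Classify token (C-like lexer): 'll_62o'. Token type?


Pattern: letter/underscore followed by alphanumerics, not a keyword
Type: IDENTIFIER


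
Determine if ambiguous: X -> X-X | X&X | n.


'n-n&n' has two parse trees (no precedence encoded between - and &)
Ambiguous


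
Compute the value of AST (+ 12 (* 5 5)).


Evaluate inner: (* 5 5) = 25
Evaluate root: (+ 12 25) = 37
Result: 37


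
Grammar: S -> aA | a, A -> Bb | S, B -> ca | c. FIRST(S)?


Per alternative of S: FIRST(aA) = {a}; FIRST(a) = {a}
FIRST(S) = {a}


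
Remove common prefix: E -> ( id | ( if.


Common prefix: '('
Factored: E -> ( E', E' -> id | if


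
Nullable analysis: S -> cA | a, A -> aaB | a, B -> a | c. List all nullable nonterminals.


A nonterminal is nullable iff some alternative derives ε (directly, or every symbol in it is nullable)
Nullable: {}


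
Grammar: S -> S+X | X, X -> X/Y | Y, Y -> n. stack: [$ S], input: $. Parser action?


start symbol S on stack, input exhausted
Action: accept


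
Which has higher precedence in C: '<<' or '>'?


'<<' is shift (level 8); '>' is relational (level 7)
Higher level binds tighter
'<<' has higher precedence than '>'


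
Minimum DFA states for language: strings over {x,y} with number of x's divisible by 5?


Track (count of x) mod 5: states 0..4, accept at 0
Minimal DFA: 5 states


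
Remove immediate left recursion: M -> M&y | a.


Left-recursive alternatives: M&y; non-recursive: a
Introduce M': M -> aM', M' -> &yM' | ε


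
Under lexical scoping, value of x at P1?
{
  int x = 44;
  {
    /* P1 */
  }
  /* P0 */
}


P1's block does not declare x; resolves to the enclosing declaration at depth 0
x = 44


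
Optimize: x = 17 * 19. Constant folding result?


17 * 19 = 323 at compile time
Optimized: x = 323


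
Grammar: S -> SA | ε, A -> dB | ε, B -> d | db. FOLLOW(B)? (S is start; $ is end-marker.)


$ ∈ FOLLOW(S). For each A -> αBβ: add FIRST(β)\{ε} to FOLLOW(B); if β nullable, add FOLLOW(A).
FOLLOW(B) = {$, d}


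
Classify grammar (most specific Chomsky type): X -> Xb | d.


Left-linear: every RHS is a terminal or one nonterminal followed by a terminal
Classification: Type 3 (Regular)


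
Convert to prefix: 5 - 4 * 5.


'*' binds tighter: tree is (- 5 (* 4 5))
Prefix: - 5 * 4 5


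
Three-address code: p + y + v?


Break into single-operator statements:
t1 = p + y
t2 = t1 + v


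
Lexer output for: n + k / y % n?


Scan left to right, longest-match per lexeme
Tokens: ID(n), OP(+), ID(k), OP(/), ID(y), OP(%), ID(n)


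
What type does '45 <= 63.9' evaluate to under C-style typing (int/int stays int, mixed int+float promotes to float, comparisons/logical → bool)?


Operand types: int <= float
Rule: comparison yields bool
Result type: bool


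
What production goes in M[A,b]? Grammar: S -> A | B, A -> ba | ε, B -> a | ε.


For [A, b]: 'b' ∈ FIRST(ba)
Entry: A -> ba


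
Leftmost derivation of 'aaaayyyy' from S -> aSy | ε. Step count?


Derivation: S => aSy => aaSyy => aaaSyyy => aaaaSyyyy => aaaayyyy
Steps: 5


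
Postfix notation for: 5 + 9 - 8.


Left to right (same or higher precedence on left)
Postfix: 5 9 + 8 -


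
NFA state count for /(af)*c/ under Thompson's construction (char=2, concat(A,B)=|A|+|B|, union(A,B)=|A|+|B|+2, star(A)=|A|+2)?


Syntax tree has 3 char leaf(s), 0 union(s), 1 star(s)
chars contribute 3×2 = 6; each union adds +2; each star adds +2
Total: 6 + 0 + 2 = 8 states


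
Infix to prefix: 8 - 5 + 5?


left-to-right (same/higher precedence on left): tree is (+ (- 8 5) 5)
Prefix: + - 8 5 5


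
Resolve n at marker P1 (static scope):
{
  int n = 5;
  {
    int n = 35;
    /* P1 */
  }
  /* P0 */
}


n declared in the same block as P1
n = 35


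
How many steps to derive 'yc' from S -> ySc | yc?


Derivation: S => yc
Steps: 1


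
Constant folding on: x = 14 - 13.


14 - 13 = 1 at compile time
Optimized: x = 1


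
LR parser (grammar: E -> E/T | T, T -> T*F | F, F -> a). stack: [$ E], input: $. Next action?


start symbol E on stack, input exhausted
Action: accept


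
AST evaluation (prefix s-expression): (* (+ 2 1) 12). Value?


Evaluate inner: (+ 2 1) = 3
Evaluate root: (* 3 12) = 36
Result: 36


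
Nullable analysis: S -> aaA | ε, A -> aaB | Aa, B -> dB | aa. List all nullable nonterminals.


A nonterminal is nullable iff some alternative derives ε (directly, or every symbol in it is nullable)
Nullable: {S}


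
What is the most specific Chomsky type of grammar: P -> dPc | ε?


Single nonterminal LHS, but d^n c^n is not regular
Classification: Type 2 (Context-Free)


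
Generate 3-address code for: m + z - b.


Break into single-operator statements:
t1 = m + z
t2 = t1 - b


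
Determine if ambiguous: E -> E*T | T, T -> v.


precedence layered via separate nonterminal T: deterministic
Unambiguous


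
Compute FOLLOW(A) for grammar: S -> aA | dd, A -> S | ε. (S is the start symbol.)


$ ∈ FOLLOW(S). For each A -> αBβ: add FIRST(β)\{ε} to FOLLOW(B); if β nullable, add FOLLOW(A).
FOLLOW(A) = {$}


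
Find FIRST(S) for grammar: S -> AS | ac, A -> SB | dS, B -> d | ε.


Per alternative of S: FIRST(AS) = {a, d}; FIRST(ac) = {a}
FIRST(S) = {a, d}


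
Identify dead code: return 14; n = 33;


statement follows a return and is unreachable
Dead: 'n = 33'


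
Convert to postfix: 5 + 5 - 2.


Left to right (same or higher precedence on left)
Postfix: 5 5 + 2 -


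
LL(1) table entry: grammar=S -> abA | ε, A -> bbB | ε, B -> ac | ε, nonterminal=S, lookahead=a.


For [S, a]: 'a' ∈ FIRST(abA)
Entry: S -> abA


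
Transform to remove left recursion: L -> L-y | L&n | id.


Left-recursive alternatives: L-y, L&n; non-recursive: id
Introduce L': L -> idL', L' -> -yL' | &nL' | ε


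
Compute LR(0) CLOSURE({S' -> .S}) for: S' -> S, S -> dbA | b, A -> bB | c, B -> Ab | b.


Start: S' -> .S
For each item with dot before a nonterminal B, add B -> .γ for every B-production
Closure: [S' -> .S, S -> .dbA, S -> .b]


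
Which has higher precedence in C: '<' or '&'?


'<' is relational (level 7); '&' is bitwise AND (level 5)
Higher level binds tighter
'<' has higher precedence than '&'


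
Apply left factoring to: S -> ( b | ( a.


Common prefix: '('
Factored: S -> ( S', S' -> b | a


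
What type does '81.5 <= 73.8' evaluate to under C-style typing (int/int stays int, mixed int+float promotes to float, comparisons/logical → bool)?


Operand types: float <= float
Rule: comparison yields bool
Result type: bool


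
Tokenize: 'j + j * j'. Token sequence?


Scan left to right, longest-match per lexeme
Tokens: ID(j), OP(+), ID(j), OP(*), ID(j)


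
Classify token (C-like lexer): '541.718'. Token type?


Pattern: digits with a decimal point
Type: FLOAT_LITERAL


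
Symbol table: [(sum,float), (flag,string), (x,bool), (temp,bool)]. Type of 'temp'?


Lookup 'temp' → type bool


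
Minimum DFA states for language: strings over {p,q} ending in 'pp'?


Track the longest suffix of input matching a prefix of 'pp': 3 classes (prefixes of length 0..2)
Minimal DFA: 3 states
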